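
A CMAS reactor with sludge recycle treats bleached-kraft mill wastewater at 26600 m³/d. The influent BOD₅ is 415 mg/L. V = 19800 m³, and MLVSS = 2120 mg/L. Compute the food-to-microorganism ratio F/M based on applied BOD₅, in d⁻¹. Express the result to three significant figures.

F/M = applied load / biomass = Q·S₀/(V·X) = 26600 × 415 / (19800 × 2120) = 0.2630 d⁻¹.

F/M ≈ 0.263 d⁻¹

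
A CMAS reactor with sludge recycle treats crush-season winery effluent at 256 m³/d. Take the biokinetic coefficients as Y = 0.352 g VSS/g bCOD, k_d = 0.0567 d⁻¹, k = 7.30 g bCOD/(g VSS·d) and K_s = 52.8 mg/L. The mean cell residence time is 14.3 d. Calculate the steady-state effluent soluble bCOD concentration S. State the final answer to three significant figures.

S ≈ 2.74 mg/L

Effluent substrate depends only on kinetics and SRT: S = K_s(1 + k_d θ_c) / [θ_c(Yk − k_d) − 1] = 52.8 × (1 + 0.0567 × 14.3) / [14.3 × (0.352 × 7.30 − 0.0567) − 1] = 95.61 / 34.93 = 2.737 mg/L.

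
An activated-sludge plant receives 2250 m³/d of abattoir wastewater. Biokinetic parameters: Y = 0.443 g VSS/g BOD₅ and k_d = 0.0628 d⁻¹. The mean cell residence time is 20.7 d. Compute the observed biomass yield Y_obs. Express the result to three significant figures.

Y_obs ≈ 0.193 g VSS/g BOD₅

Y_obs = Y / (1 + k_d θ_c) = 0.443 / (1 + 0.0628 × 20.7) = 0.443 / 2.300 = 0.1926.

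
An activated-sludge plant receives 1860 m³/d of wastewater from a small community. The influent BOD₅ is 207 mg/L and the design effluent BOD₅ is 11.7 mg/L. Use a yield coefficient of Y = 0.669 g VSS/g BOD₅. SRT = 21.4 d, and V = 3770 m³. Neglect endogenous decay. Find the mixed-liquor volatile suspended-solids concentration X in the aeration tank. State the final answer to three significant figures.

X ≈ 1380 mg/L

X = Y·Q·ΔS·θ_c / V = 0.669 × 1860 × (207 − 11.7) × 21.4 / 3770 = 1379 mg/L.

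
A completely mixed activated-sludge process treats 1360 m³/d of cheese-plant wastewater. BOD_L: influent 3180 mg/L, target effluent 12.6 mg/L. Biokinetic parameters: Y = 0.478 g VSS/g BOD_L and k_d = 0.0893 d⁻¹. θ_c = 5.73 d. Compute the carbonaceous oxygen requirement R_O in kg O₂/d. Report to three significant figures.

Observed yield with endogenous decay: Y_obs = Y / (1 + k_d·θ_c) = 0.478 / (1 + 0.0893 × 5.73) = 0.478 / 1.512 = 0.3162 g VSS/g BOD_L.
Q·(S₀ − S) = 1360 × (3180 − 12.6) × 10⁻³ = 4308 kg/d removed.
Biomass synthesised: P_X = Y_obs × 4308 = 1362 kg VSS/d.
Carbonaceous O₂ demand = substrate oxidised − cell-mass equivalent = 4308 − 1.42 × 1362 = 2373 kg O₂/d.

R_O ≈ 2370 kg O₂/d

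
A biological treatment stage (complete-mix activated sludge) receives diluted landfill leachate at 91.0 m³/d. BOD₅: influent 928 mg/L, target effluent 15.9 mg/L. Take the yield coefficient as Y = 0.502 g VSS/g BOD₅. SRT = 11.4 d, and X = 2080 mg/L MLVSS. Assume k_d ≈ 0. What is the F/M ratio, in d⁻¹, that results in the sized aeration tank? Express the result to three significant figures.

F/M ≈ 0.178 d⁻¹

With k_d = 0 the design equation reduces to V = Y Q (S₀−S) θ_c / X = 0.502 × 91.0 × (928 − 15.9) × 11.4 / 2080 = 228.4 m³.
F/M = Q·S₀ / (V·X) = 91.0 × 928 / (228.4 × 2080) = 0.1778 g BOD₅·(g VSS·d)⁻¹.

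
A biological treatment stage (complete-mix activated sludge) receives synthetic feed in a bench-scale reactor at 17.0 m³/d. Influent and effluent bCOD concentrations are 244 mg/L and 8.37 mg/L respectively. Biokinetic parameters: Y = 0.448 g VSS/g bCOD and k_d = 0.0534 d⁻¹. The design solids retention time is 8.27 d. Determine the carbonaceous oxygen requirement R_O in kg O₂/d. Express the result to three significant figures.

Observed yield with endogenous decay: Y_obs = Y / (1 + k_d·θ_c) = 0.448 / (1 + 0.0534 × 8.27) = 0.448 / 1.442 = 0.3108 g VSS/g bCOD.
ΔS = 244 − 8.37 = 235.6 mg/L, so the substrate removal rate is 17.0 × 235.6/1000 = 4.006 kg bCOD/d.
P_X = Y_obs·Q·(S₀ − S) = 0.3108 × 4.006 = 1.245 kg VSS/d.
Carbonaceous O₂ demand = substrate oxidised − cell-mass equivalent = 4.006 − 1.42 × 1.245 = 2.238 kg O₂/d.

R_O ≈ 2.24 kg O₂/d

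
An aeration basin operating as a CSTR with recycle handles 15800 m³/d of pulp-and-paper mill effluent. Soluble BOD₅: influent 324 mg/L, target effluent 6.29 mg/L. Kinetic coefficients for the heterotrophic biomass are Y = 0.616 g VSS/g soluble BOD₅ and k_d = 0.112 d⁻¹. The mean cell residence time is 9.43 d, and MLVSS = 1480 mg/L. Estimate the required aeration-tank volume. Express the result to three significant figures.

From the SRT design equation V = Y Q (S₀−S) θ_c / [X (1 + k_d θ_c)] = 0.616 × 15800 × (324 − 6.29) × 9.43 / [1480 × (1 + 0.112 × 9.43)] = 2.92×10^7 / 3043 = 9582 m³.

V ≈ 9580 m³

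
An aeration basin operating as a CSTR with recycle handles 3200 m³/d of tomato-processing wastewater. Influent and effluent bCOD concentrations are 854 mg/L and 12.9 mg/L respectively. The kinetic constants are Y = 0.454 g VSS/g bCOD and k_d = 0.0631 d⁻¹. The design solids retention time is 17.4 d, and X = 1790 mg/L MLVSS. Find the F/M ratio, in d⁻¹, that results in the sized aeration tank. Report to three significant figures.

From the SRT design equation V = Y Q (S₀−S) θ_c / [X (1 + k_d θ_c)] = 0.454 × 3200 × (854 − 12.9) × 17.4 / [1790 × (1 + 0.0631 × 17.4)] = 2.13×10^7 / 3755 = 5662 m³.
F/M = applied load / biomass = Q·S₀/(V·X) = 3200 × 854 / (5662 × 1790) = 0.2696 d⁻¹.

F/M ≈ 0.270 d⁻¹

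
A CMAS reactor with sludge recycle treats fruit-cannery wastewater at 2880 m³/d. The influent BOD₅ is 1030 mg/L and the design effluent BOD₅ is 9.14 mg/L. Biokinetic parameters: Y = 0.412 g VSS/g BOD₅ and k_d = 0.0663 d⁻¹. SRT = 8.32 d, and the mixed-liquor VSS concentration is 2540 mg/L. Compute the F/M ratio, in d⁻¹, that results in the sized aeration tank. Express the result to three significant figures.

Steady-state biomass mass balance: V·X·(1 + k_d·θ_c) = Y·Q·(S₀ − S)·θ_c, so V = 0.412 × 2880 × (1030 − 9.14) × 8.32 / [2540 × (1 + 0.0663 × 8.32)] = 1.01×10^7 / 3941 = 2557 m³.
F/M = Q·S₀ / (V·X) = 2880 × 1030 / (2557 × 2540) = 0.4567 g BOD₅·(g VSS·d)⁻¹.

F/M ≈ 0.457 d⁻¹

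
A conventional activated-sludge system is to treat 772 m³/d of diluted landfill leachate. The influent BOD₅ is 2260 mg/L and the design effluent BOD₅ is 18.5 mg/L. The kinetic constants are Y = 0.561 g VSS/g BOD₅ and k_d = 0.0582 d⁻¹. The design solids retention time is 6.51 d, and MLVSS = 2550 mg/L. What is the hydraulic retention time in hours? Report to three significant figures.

τ ≈ 55.9 h

Rearranging the biomass balance for a CMAS with decay, V = Y·Q·ΔS·θ_c / [X·(1+k_d θ_c)] = 0.561 × 772 × (2260 − 18.5) × 6.51 / [2550 × (1 + 0.0582 × 6.51)] = 6.32×10^6 / 3516 = 1797 m³.
Hydraulic retention time τ = V/Q = 1797 / 772 = 2.328 d = 55.88 h.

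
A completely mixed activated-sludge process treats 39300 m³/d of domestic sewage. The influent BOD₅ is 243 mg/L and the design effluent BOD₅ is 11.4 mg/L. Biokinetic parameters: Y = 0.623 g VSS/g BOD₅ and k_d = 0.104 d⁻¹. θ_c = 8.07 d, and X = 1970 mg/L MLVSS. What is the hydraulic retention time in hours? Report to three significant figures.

From the SRT design equation V = Y Q (S₀−S) θ_c / [X (1 + k_d θ_c)] = 0.623 × 39300 × (243 − 11.4) × 8.07 / [1970 × (1 + 0.104 × 8.07)] = 4.58×10^7 / 3623 = 12629 m³.
HRT = V/Q = 12629 m³ / 39300 m³·d⁻¹ = 0.3214 d × 24 = 7.713 h.

τ ≈ 7.71 h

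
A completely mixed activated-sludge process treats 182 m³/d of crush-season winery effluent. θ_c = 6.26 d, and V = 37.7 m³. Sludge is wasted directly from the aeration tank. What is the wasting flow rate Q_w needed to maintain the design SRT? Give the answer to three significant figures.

With mixed-liquor wasting, θ_c = V/Q_w, so Q_w = V/θ_c = 37.70/6.26 = 6.022 m³/d.

Q_w ≈ 6.02 m³/d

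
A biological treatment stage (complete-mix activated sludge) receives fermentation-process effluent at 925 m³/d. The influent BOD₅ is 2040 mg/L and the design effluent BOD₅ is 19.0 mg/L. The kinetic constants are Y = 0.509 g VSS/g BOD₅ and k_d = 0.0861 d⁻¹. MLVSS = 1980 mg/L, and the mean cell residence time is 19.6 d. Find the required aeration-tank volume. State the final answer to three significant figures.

From the SRT design equation V = Y Q (S₀−S) θ_c / [X (1 + k_d θ_c)] = 0.509 × 925 × (2040 − 19.0) × 19.6 / [1980 × (1 + 0.0861 × 19.6)] = 1.87×10^7 / 5321 = 3505 m³.

V ≈ 3500 m³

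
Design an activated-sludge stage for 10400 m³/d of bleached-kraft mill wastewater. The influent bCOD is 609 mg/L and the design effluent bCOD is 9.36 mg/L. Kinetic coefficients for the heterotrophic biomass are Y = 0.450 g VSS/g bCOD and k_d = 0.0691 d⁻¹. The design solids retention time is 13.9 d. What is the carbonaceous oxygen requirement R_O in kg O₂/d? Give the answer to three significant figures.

Correct the yield for decay: Y_obs = Y/(1 + k_d θ_c) = 0.450 / (1 + 0.0691 × 13.9) = 0.450 / 1.960 = 0.2295.
Substrate removed = Q·(S₀ − S) = 10400 m³/d × (609 − 9.36) g/m³ = 6.24×10^6 g/d = 6236 kg/d.
Net sludge production P_X = 0.2295 × 6236 = 1431 kg VSS/d.
R_O = Q·(S₀ − S) − 1.42·P_X = 6236 − 1.42 × 1431 = 4204 kg O₂/d.

R_O ≈ 4200 kg O₂/d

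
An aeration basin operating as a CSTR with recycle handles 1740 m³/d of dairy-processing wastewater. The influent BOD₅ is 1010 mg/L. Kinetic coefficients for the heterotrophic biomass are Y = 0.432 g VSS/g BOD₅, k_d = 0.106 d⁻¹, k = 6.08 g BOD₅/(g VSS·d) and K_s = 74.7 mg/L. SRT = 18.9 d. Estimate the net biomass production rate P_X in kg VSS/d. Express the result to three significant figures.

P_X ≈ 252 kg VSS/d

Effluent substrate depends only on kinetics and SRT: S = K_s(1 + k_d θ_c) / [θ_c(Yk − k_d) − 1] = 74.7 × (1 + 0.106 × 18.9) / [18.9 × (0.432 × 6.08 − 0.106) − 1] = 224.4 / 46.64 = 4.810 mg/L.
Observed yield with endogenous decay: Y_obs = Y / (1 + k_d·θ_c) = 0.432 / (1 + 0.106 × 18.9) = 0.432 / 3.003 = 0.1438 g VSS/g BOD₅.
Q·(S₀ − S) = 1740 × (1010 − 4.81) × 10⁻³ = 1749 kg/d removed.
Net biomass production P_X = Y_obs × Q·(S₀ − S) = 0.1438 × 1749 = 251.6 kg VSS/d.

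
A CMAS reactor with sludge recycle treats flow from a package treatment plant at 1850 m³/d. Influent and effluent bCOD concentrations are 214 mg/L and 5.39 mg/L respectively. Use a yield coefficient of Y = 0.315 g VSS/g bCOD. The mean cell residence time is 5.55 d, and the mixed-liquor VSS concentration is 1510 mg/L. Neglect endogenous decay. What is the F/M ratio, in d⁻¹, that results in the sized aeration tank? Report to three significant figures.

V·X = Y·Q·ΔS·θ_c gives V = 0.315 × 1850 × (214 − 5.39) × 5.55 / 1510 = 446.8 m³.
Food-to-microorganism ratio F/M = Q S₀ / (V X) = 1850 × 214 / (446.8 × 1510) = 0.5868 d⁻¹.

F/M ≈ 0.587 d⁻¹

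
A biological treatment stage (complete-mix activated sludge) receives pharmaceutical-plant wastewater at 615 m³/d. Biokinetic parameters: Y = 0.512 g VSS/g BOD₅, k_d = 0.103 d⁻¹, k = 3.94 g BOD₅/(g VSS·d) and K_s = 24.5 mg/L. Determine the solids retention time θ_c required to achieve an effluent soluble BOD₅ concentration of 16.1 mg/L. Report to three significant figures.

At the target effluent, Y k S/(K_s+S) = 0.512×3.94×16.1/40.60 = 0.8000 d⁻¹.
1/θ_c = 0.8000 − 0.103 = 0.6970 d⁻¹, so θ_c = 1.435 d.

θ_c ≈ 1.43 d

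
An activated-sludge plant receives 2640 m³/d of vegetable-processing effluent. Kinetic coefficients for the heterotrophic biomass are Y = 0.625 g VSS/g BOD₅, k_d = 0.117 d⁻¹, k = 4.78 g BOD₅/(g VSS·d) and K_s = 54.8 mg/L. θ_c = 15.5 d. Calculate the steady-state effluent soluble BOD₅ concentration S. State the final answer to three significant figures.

S ≈ 3.54 mg/L

Effluent substrate depends only on kinetics and SRT: S = K_s(1 + k_d θ_c) / [θ_c(Yk − k_d) − 1] = 54.8 × (1 + 0.117 × 15.5) / [15.5 × (0.625 × 4.78 − 0.117) − 1] = 154.2 / 43.49 = 3.545 mg/L.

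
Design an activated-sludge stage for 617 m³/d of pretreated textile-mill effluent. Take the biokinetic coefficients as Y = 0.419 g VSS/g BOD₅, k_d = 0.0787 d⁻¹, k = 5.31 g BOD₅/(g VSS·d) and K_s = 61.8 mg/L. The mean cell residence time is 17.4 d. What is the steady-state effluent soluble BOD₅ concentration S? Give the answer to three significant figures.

Effluent substrate depends only on kinetics and SRT: S = K_s(1 + k_d θ_c) / [θ_c(Yk − k_d) − 1] = 61.8 × (1 + 0.0787 × 17.4) / [17.4 × (0.419 × 5.31 − 0.0787) − 1] = 146.4 / 36.34 = 4.029 mg/L.

S ≈ 4.03 mg/L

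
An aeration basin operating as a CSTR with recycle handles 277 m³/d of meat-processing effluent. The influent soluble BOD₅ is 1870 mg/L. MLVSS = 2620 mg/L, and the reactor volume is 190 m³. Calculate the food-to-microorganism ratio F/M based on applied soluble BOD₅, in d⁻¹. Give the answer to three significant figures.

Food-to-microorganism ratio F/M = Q S₀ / (V X) = 277 × 1870 / (190.0 × 2620) = 1.041 d⁻¹.

F/M ≈ 1.04 d⁻¹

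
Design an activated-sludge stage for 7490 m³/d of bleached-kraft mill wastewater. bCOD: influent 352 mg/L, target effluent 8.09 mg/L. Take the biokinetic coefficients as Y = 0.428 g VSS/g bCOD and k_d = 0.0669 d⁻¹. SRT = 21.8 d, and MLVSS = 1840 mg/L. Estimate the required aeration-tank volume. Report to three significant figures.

V ≈ 5310 m³

From the SRT design equation V = Y Q (S₀−S) θ_c / [X (1 + k_d θ_c)] = 0.428 × 7490 × (352 − 8.09) × 21.8 / [1840 × (1 + 0.0669 × 21.8)] = 2.4×10^7 / 4523 = 5313 m³.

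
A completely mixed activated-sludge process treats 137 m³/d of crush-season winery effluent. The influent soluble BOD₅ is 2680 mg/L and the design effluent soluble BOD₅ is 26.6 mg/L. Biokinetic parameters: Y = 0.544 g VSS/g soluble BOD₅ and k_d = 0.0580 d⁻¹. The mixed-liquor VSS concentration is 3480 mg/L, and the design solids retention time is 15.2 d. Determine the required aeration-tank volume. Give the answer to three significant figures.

Rearranging the biomass balance for a CMAS with decay, V = Y·Q·ΔS·θ_c / [X·(1+k_d θ_c)] = 0.544 × 137 × (2680 − 26.6) × 15.2 / [3480 × (1 + 0.0580 × 15.2)] = 3.01×10^6 / 6548 = 459.0 m³.

V ≈ 459 m³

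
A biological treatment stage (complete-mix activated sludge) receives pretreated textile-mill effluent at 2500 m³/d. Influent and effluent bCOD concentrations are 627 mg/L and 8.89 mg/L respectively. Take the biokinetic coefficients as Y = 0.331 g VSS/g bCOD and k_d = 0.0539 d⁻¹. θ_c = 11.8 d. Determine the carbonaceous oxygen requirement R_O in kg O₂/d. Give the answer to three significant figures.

Observed yield with endogenous decay: Y_obs = Y / (1 + k_d·θ_c) = 0.331 / (1 + 0.0539 × 11.8) = 0.331 / 1.636 = 0.2023 g VSS/g bCOD.
ΔS = 627 − 8.89 = 618.1 mg/L, so the substrate removal rate is 2500 × 618.1/1000 = 1545 kg bCOD/d.
Net sludge production P_X = 0.2023 × 1545 = 312.6 kg VSS/d.
Carbonaceous O₂ demand = substrate oxidised − cell-mass equivalent = 1545 − 1.42 × 312.6 = 1101 kg O₂/d.

R_O ≈ 1100 kg O₂/d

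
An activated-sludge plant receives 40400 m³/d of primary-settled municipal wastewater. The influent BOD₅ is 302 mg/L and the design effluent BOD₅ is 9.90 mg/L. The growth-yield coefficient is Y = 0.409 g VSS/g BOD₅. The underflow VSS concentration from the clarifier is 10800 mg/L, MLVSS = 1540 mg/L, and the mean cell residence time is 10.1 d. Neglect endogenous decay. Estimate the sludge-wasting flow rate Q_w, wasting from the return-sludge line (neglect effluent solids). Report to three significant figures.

Q_w ≈ 447 m³/d

Biomass mass balance (decay neglected): V·X = Y·Q·(S₀ − S)·θ_c, so V = 0.409 × 40400 × (302 − 9.90) × 10.1 / 1540 = 31655 m³.
Q_w = (V·X)/(θ_c X_r) = 31655 × 1540 / (10.1 × 10800) = 446.9 m³/d.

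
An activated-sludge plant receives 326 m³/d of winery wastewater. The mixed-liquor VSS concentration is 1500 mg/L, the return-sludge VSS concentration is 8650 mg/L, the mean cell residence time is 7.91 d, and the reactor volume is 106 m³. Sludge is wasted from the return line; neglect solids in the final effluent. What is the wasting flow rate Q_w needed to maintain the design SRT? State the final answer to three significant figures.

Wasting from the return line (neglecting effluent solids): Q_w = V·X / (θ_c·X_r) = 106.0 × 1500 / (7.91 × 8650) = 2.324 m³/d.

Q_w ≈ 2.32 m³/d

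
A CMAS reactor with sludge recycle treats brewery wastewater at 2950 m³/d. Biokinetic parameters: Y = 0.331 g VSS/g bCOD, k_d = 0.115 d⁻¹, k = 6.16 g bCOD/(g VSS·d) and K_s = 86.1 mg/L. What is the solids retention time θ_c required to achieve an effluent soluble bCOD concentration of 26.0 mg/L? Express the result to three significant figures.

θ_c ≈ 2.79 d

At the target effluent, Y k S/(K_s+S) = 0.331×6.16×26.0/112.1 = 0.4729 d⁻¹.
θ_c = 1/(μ − k_d) = 1/(0.4729 − 0.115) = 1/0.3579 = 2.794 d.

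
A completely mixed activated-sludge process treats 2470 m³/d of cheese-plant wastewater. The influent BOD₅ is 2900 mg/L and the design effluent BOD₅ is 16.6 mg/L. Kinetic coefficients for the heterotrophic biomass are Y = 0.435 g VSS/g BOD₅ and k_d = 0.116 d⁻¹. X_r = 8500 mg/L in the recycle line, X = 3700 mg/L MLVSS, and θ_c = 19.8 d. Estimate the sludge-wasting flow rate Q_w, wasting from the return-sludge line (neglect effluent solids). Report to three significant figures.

Q_w ≈ 111 m³/d

Steady-state biomass mass balance: V·X·(1 + k_d·θ_c) = Y·Q·(S₀ − S)·θ_c, so V = 0.435 × 2470 × (2900 − 16.6) × 19.8 / [3700 × (1 + 0.116 × 19.8)] = 6.13×10^7 / 12198 = 5029 m³.
Wasting from the return line (neglecting effluent solids): Q_w = V·X / (θ_c·X_r) = 5029 × 3700 / (19.8 × 8500) = 110.6 m³/d.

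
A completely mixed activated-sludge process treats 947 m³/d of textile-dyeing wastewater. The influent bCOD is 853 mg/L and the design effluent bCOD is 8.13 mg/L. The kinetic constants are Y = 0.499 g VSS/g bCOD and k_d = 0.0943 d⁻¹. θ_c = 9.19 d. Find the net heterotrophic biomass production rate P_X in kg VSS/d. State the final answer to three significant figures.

P_X ≈ 214 kg VSS/d

Y_obs = Y / (1 + k_d θ_c) = 0.499 / (1 + 0.0943 × 9.19) = 0.499 / 1.867 = 0.2673.
Substrate removed = Q·(S₀ − S) = 947 m³/d × (853 − 8.13) g/m³ = 8×10^5 g/d = 800.1 kg/d.
Biomass produced: P_X = Y_obs·Q·ΔS = 0.2673 × 800.1 ≈ 213.9 kg VSS/d.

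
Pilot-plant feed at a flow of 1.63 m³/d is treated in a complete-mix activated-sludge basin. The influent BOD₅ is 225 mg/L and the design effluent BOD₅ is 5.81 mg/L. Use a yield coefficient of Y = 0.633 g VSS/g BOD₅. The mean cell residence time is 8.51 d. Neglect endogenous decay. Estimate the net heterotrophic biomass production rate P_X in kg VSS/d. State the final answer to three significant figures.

P_X ≈ 0.226 kg VSS/d

Since k_d ≈ 0, Y_obs = Y = 0.633 g VSS/g BOD₅.
Q·(S₀ − S) = 1.63 × (225 − 5.81) × 10⁻³ = 0.3573 kg/d removed.
Net biomass production P_X = Y_obs × Q·(S₀ − S) = 0.6330 × 0.3573 = 0.2262 kg VSS/d.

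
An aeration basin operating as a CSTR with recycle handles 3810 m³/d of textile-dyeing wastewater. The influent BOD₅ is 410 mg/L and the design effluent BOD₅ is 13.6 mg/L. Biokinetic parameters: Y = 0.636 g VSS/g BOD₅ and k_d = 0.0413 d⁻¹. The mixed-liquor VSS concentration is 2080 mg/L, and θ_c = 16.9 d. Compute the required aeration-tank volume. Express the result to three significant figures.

From the SRT design equation V = Y Q (S₀−S) θ_c / [X (1 + k_d θ_c)] = 0.636 × 3810 × (410 − 13.6) × 16.9 / [2080 × (1 + 0.0413 × 16.9)] = 1.62×10^7 / 3532 = 4596 m³.

V ≈ 4600 m³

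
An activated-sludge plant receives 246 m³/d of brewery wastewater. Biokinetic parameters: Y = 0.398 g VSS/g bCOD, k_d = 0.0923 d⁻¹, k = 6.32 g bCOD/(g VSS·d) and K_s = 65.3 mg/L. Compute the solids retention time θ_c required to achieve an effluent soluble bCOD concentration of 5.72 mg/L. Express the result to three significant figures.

From 1/θ_c = Y·k·S/(K_s + S) − k_d: Y·k·S/(K_s+S) = 0.398 × 6.32 × 5.72 / (65.3 + 5.72) = 0.2026 d⁻¹.
θ_c = 1/(μ − k_d) = 1/(0.2026 − 0.0923) = 1/0.1103 = 9.067 d.

θ_c ≈ 9.07 d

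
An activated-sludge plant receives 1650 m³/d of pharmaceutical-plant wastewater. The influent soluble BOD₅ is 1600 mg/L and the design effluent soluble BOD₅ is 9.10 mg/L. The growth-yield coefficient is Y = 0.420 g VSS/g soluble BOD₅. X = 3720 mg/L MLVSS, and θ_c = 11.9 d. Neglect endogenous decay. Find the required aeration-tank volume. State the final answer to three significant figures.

Biomass mass balance (decay neglected): V·X = Y·Q·(S₀ − S)·θ_c, so V = 0.420 × 1650 × (1600 − 9.10) × 11.9 / 3720 = 3527 m³.

V ≈ 3530 m³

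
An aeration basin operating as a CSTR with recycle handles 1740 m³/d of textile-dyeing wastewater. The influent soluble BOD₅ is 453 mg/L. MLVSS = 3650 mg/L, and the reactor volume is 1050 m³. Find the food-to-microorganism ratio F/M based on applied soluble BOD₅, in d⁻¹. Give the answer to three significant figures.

F/M = applied load / biomass = Q·S₀/(V·X) = 1740 × 453 / (1050 × 3650) = 0.2057 d⁻¹.

F/M ≈ 0.206 d⁻¹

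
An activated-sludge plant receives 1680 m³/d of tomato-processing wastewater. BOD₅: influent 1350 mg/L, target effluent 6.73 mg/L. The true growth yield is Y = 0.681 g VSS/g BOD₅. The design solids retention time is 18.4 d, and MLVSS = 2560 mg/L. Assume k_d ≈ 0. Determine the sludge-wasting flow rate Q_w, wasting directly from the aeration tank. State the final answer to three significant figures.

V·X = Y·Q·ΔS·θ_c gives V = 0.681 × 1680 × (1350 − 6.73) × 18.4 / 2560 = 11046 m³.
For wasting at MLVSS concentration, Q_w = V/θ_c = 11046/18.4 = 600.3 m³/d.

Q_w ≈ 600 m³/d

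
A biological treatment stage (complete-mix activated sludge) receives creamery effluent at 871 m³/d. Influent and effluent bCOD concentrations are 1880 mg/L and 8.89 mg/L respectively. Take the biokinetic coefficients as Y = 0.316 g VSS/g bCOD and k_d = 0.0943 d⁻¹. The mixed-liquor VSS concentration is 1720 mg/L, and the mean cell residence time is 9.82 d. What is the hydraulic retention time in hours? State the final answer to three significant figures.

Rearranging the biomass balance for a CMAS with decay, V = Y·Q·ΔS·θ_c / [X·(1+k_d θ_c)] = 0.316 × 871 × (1880 − 8.89) × 9.82 / [1720 × (1 + 0.0943 × 9.82)] = 5.06×10^6 / 3313 = 1527 m³.
HRT = V/Q = 1527 m³ / 871 m³·d⁻¹ = 1.753 d × 24 = 42.06 h.

τ ≈ 42.1 h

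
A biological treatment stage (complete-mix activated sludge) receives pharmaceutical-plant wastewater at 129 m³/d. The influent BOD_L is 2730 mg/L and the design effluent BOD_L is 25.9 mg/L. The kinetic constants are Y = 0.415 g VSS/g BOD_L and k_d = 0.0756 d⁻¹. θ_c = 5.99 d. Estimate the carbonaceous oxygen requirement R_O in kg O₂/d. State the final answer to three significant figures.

The observed yield is Y_obs = Y/(1 + k_d·θ_c) = 0.415 / (1 + 0.0756 × 5.99) = 0.415 / 1.453 = 0.2856 g VSS per g BOD_L removed.
Q·(S₀ − S) = 129 × (2730 − 25.9) × 10⁻³ = 348.8 kg/d removed.
P_X = Y_obs·Q·(S₀ − S) = 0.2856 × 348.8 = 99.64 kg VSS/d.
R_O = Q·ΔS − 1.42 P_X = 348.8 − 141.5 = 207.3 kg O₂/d.

R_O ≈ 207 kg O₂/d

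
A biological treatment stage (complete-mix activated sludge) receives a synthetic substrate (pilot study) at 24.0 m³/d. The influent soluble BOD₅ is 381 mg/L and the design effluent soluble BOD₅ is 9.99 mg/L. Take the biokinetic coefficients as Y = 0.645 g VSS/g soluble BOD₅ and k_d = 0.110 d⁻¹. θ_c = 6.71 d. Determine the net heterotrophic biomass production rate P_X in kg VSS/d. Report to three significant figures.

P_X ≈ 3.30 kg VSS/d

Correct the yield for decay: Y_obs = Y/(1 + k_d θ_c) = 0.645 / (1 + 0.110 × 6.71) = 0.645 / 1.738 = 0.3711.
Q·(S₀ − S) = 24.0 × (381 − 9.99) × 10⁻³ = 8.904 kg/d removed.
P_X = Y_obs · Q(S₀ − S) = 0.3711 × 8.904 = 3.304 kg VSS/d.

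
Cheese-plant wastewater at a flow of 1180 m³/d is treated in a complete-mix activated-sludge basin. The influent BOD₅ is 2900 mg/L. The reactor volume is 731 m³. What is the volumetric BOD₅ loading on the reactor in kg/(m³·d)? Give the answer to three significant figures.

Applied BOD₅ load per unit volume = Q·S₀/V = (1180 × 2900/1000)/731.0 = 4.681 kg BOD₅·m⁻³·d⁻¹.

L_v ≈ 4.68 kg BOD₅/(m³·d)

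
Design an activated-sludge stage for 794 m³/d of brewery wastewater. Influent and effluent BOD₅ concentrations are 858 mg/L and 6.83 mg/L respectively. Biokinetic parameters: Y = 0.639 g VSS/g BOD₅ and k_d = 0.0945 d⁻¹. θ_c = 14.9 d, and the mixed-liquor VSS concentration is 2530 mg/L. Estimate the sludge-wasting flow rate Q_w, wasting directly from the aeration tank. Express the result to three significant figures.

Steady-state biomass mass balance: V·X·(1 + k_d·θ_c) = Y·Q·(S₀ − S)·θ_c, so V = 0.639 × 794 × (858 − 6.83) × 14.9 / [2530 × (1 + 0.0945 × 14.9)] = 6.43×10^6 / 6092 = 1056 m³.
With mixed-liquor wasting, θ_c = V/Q_w, so Q_w = V/θ_c = 1056/14.9 = 70.88 m³/d.

Q_w ≈ 70.9 m³/d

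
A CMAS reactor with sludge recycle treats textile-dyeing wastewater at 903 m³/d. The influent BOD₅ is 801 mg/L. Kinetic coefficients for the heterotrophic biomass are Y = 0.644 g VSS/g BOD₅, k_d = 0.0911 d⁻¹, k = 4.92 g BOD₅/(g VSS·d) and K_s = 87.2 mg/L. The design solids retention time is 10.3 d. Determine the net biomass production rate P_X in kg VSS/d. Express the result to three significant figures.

P_X ≈ 239 kg VSS/d

For a completely mixed reactor with recycle the Lawrence–McCarty relation gives S = K_s·(1 + k_d·θ_c) / [θ_c·(Y·k − k_d) − 1] = 87.2 × (1 + 0.0911 × 10.3) / [10.3 × (0.644 × 4.92 − 0.0911) − 1] = 169.0 / 30.70 = 5.506 mg/L.
The observed yield is Y_obs = Y/(1 + k_d·θ_c) = 0.644 / (1 + 0.0911 × 10.3) = 0.644 / 1.938 = 0.3322 g VSS per g BOD₅ removed.
Mass of BOD₅ removed per day: Q(S₀ − S) = 903 × 795.5 g/m³ = 718.3 kg/d.
Net biomass production P_X = Y_obs × Q·(S₀ − S) = 0.3322 × 718.3 = 238.7 kg VSS/d.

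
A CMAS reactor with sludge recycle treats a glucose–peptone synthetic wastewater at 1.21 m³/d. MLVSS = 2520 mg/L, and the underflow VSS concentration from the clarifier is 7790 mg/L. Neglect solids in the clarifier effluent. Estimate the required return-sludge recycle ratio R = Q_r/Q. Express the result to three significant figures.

R = Q_r/Q = X/(X_r − X) = 2520 / (7790 − 2520) = 0.4782.

R ≈ 0.478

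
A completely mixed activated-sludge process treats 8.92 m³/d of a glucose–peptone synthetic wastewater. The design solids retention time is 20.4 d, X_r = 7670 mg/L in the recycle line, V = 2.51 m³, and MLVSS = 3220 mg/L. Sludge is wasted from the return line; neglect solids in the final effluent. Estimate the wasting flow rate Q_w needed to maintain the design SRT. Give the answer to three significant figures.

θ_c = V·X/(Q_w·X_r) when wasting from the recycle, so Q_w = V·X/(θ_c·X_r) = 2.510 × 3220 / (20.4 × 7670) = 0.05165 m³/d.

Q_w ≈ 0.0517 m³/d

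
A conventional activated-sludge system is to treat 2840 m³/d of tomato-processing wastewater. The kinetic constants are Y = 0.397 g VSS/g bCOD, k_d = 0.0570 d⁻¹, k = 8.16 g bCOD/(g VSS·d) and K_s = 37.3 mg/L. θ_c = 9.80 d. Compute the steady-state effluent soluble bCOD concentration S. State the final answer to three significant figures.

From the Monod/SRT balance for a CMAS, S = K_s·(1+k_d θ_c)/[θ_c·(Y k − k_d) − 1] = 37.3 × (1 + 0.0570 × 9.80) / [9.80 × (0.397 × 8.16 − 0.0570) − 1] = 58.14 / 30.19 = 1.926 mg/L.

S ≈ 1.93 mg/L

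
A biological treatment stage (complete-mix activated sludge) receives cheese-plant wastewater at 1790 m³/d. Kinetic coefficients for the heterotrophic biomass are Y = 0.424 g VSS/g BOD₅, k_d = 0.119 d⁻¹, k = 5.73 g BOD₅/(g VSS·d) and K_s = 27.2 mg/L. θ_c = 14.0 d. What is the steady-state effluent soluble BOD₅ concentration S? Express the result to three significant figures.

For a completely mixed reactor with recycle the Lawrence–McCarty relation gives S = K_s·(1 + k_d·θ_c) / [θ_c·(Y·k − k_d) − 1] = 27.2 × (1 + 0.119 × 14.0) / [14.0 × (0.424 × 5.73 − 0.119) − 1] = 72.52 / 31.35 = 2.313 mg/L.

S ≈ 2.31 mg/L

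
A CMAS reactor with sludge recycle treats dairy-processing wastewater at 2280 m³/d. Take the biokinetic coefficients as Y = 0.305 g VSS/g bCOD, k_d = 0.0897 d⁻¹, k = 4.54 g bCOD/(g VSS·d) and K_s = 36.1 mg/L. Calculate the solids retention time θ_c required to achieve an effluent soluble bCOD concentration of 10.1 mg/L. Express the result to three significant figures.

At the target effluent, Y k S/(K_s+S) = 0.305×4.54×10.1/46.20 = 0.3027 d⁻¹.
Then 1/θ_c = μ − k_d = 0.3027 − 0.0897 = 0.2130 d⁻¹, giving θ_c = 4.694 d.

θ_c ≈ 4.69 d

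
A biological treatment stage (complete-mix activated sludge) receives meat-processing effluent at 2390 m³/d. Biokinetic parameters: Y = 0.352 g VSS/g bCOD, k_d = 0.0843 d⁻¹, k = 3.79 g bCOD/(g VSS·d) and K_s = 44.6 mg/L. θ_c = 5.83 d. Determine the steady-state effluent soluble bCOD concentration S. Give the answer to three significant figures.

Effluent substrate depends only on kinetics and SRT: S = K_s(1 + k_d θ_c) / [θ_c(Yk − k_d) − 1] = 44.6 × (1 + 0.0843 × 5.83) / [5.83 × (0.352 × 3.79 − 0.0843) − 1] = 66.52 / 6.286 = 10.58 mg/L.

S ≈ 10.6 mg/L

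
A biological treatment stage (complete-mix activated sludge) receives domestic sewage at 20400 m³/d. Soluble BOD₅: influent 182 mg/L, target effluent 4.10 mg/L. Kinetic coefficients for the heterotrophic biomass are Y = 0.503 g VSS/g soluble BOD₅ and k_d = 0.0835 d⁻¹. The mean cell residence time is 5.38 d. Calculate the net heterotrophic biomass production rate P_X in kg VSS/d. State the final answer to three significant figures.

Y_obs = Y / (1 + k_d θ_c) = 0.503 / (1 + 0.0835 × 5.38) = 0.503 / 1.449 = 0.3471.
ΔS = 182 − 4.10 = 177.9 mg/L, so the substrate removal rate is 20400 × 177.9/1000 = 3629 kg soluble BOD₅/d.
Biomass produced: P_X = Y_obs·Q·ΔS = 0.3471 × 3629 ≈ 1260 kg VSS/d.

P_X ≈ 1260 kg VSS/d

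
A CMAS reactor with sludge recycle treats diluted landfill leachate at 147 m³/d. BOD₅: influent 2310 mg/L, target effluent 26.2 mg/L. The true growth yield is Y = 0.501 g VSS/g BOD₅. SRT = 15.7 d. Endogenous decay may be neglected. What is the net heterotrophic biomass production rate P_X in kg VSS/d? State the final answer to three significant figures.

P_X ≈ 168 kg VSS/d

Since k_d ≈ 0, Y_obs = Y = 0.501 g VSS/g BOD₅.
Q·(S₀ − S) = 147 × (2310 − 26.2) × 10⁻³ = 335.7 kg/d removed.
P_X = Y_obs · Q(S₀ − S) = 0.5010 × 335.7 = 168.2 kg VSS/d.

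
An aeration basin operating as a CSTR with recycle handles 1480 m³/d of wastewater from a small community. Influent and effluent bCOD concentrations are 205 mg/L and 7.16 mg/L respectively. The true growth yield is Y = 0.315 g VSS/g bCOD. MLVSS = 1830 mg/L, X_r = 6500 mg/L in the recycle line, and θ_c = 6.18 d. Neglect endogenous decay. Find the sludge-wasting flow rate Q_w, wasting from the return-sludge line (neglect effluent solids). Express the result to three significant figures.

Q_w ≈ 14.2 m³/d

V·X = Y·Q·ΔS·θ_c gives V = 0.315 × 1480 × (205 − 7.16) × 6.18 / 1830 = 311.5 m³.
θ_c = V·X/(Q_w·X_r) when wasting from the recycle, so Q_w = V·X/(θ_c·X_r) = 311.5 × 1830 / (6.18 × 6500) = 14.19 m³/d.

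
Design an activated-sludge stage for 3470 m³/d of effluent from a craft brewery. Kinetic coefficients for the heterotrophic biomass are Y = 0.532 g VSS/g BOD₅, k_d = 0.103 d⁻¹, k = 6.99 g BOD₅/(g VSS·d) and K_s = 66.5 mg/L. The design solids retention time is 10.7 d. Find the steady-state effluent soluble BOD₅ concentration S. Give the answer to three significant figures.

For a completely mixed reactor with recycle the Lawrence–McCarty relation gives S = K_s·(1 + k_d·θ_c) / [θ_c·(Y·k − k_d) − 1] = 66.5 × (1 + 0.103 × 10.7) / [10.7 × (0.532 × 6.99 − 0.103) − 1] = 139.8 / 37.69 = 3.709 mg/L.

S ≈ 3.71 mg/L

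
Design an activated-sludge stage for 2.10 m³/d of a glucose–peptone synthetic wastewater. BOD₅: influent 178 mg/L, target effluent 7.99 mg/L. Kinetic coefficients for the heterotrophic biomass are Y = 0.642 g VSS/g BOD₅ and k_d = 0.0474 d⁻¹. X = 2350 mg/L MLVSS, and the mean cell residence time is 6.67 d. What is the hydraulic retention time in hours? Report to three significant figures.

τ ≈ 5.65 h

Steady-state biomass mass balance: V·X·(1 + k_d·θ_c) = Y·Q·(S₀ − S)·θ_c, so V = 0.642 × 2.10 × (178 − 7.99) × 6.67 / [2350 × (1 + 0.0474 × 6.67)] = 1.53×10^3 / 3093 = 0.4943 m³.
HRT = V/Q = 0.4943 m³ / 2.10 m³·d⁻¹ = 0.2354 d × 24 = 5.649 h.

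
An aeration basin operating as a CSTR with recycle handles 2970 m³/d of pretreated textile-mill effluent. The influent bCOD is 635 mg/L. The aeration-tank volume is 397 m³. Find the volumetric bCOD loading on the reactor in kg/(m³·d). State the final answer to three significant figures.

L_v ≈ 4.75 kg bCOD/(m³·d)

Applied bCOD load per unit volume = Q·S₀/V = (2970 × 635/1000)/397.0 = 4.751 kg bCOD·m⁻³·d⁻¹.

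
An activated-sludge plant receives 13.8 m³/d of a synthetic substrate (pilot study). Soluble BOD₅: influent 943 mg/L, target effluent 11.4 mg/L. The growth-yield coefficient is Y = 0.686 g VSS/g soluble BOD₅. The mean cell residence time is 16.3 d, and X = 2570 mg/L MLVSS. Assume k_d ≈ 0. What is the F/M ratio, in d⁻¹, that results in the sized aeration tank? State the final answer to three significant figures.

F/M ≈ 0.0905 d⁻¹

V·X = Y·Q·ΔS·θ_c gives V = 0.686 × 13.8 × (943 − 11.4) × 16.3 / 2570 = 55.94 m³.
F/M = Q·S₀ / (V·X) = 13.8 × 943 / (55.94 × 2570) = 0.09053 g soluble BOD₅·(g VSS·d)⁻¹.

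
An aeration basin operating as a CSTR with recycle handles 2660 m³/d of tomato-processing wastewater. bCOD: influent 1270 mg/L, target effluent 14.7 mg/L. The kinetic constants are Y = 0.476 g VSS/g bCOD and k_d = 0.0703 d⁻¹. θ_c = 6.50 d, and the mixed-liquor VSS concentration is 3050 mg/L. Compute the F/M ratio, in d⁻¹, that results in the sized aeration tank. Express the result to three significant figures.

Steady-state biomass mass balance: V·X·(1 + k_d·θ_c) = Y·Q·(S₀ − S)·θ_c, so V = 0.476 × 2660 × (1270 − 14.7) × 6.50 / [3050 × (1 + 0.0703 × 6.50)] = 1.03×10^7 / 4444 = 2325 m³.
F/M = applied load / biomass = Q·S₀/(V·X) = 2660 × 1270 / (2325 × 3050) = 0.4764 d⁻¹.

F/M ≈ 0.476 d⁻¹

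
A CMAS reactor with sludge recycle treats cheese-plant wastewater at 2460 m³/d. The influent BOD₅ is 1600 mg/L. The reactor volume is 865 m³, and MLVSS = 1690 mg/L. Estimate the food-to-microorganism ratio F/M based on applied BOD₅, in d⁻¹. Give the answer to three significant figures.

Food-to-microorganism ratio F/M = Q S₀ / (V X) = 2460 × 1600 / (865.0 × 1690) = 2.692 d⁻¹.

F/M ≈ 2.69 d⁻¹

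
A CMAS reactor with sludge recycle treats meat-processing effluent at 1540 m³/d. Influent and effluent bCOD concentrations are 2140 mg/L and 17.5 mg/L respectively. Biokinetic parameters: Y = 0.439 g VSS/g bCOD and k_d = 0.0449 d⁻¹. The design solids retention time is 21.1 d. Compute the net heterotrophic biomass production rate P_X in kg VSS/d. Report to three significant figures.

P_X ≈ 737 kg VSS/d

Y_obs = Y / (1 + k_d θ_c) = 0.439 / (1 + 0.0449 × 21.1) = 0.439 / 1.947 = 0.2254.
ΔS = 2140 − 17.5 = 2122 mg/L, so the substrate removal rate is 1540 × 2122/1000 = 3269 kg bCOD/d.
So the net sludge growth is P_X = 0.2254 × 3269 = 736.9 kg VSS/d.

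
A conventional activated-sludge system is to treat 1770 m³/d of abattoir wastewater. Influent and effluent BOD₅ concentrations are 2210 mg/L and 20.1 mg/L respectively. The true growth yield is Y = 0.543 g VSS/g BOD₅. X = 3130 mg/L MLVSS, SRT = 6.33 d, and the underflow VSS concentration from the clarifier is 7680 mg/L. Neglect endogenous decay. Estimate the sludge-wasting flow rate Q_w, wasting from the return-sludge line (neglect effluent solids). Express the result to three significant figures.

Q_w ≈ 274 m³/d

With k_d = 0 the design equation reduces to V = Y Q (S₀−S) θ_c / X = 0.543 × 1770 × (2210 − 20.1) × 6.33 / 3130 = 4257 m³.
θ_c = V·X/(Q_w·X_r) when wasting from the recycle, so Q_w = V·X/(θ_c·X_r) = 4257 × 3130 / (6.33 × 7680) = 274.1 m³/d.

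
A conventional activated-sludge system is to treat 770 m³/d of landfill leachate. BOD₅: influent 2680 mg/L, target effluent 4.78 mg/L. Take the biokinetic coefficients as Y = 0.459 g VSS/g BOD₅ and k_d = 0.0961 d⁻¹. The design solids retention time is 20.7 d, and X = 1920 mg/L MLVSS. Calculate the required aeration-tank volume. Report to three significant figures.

V ≈ 3410 m³

Rearranging the biomass balance for a CMAS with decay, V = Y·Q·ΔS·θ_c / [X·(1+k_d θ_c)] = 0.459 × 770 × (2680 − 4.78) × 20.7 / [1920 × (1 + 0.0961 × 20.7)] = 1.96×10^7 / 5739 = 3410 m³.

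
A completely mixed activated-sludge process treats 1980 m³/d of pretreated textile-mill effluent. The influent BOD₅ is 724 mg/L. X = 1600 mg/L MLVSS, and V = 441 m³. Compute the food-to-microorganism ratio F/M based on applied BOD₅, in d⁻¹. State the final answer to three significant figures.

F/M ≈ 2.03 d⁻¹

F/M = applied load / biomass = Q·S₀/(V·X) = 1980 × 724 / (441.0 × 1600) = 2.032 d⁻¹.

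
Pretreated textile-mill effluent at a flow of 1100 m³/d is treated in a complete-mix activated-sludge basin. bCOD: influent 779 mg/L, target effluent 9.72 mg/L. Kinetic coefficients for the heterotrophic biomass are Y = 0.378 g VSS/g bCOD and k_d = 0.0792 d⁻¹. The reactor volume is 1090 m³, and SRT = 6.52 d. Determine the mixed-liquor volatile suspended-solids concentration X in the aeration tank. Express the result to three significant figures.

X = Y·Q·ΔS·θ_c / [V·(1 + k_d θ_c)] = 0.378 × 1100 × (779 − 9.72) × 6.52 / [1090 × (1 + 0.0792 × 6.52)] = 1262 mg/L.

X ≈ 1260 mg/L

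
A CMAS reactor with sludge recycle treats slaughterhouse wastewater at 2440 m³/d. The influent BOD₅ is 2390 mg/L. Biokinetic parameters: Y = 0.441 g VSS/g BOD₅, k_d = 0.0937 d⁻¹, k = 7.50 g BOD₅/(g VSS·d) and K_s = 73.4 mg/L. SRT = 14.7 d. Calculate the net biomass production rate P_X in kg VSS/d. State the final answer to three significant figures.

P_X ≈ 1080 kg VSS/d

From the Monod/SRT balance for a CMAS, S = K_s·(1+k_d θ_c)/[θ_c·(Y k − k_d) − 1] = 73.4 × (1 + 0.0937 × 14.7) / [14.7 × (0.441 × 7.50 − 0.0937) − 1] = 174.5 / 46.24 = 3.774 mg/L.
Y_obs = Y / (1 + k_d θ_c) = 0.441 / (1 + 0.0937 × 14.7) = 0.441 / 2.377 = 0.1855.
Q·(S₀ − S) = 2440 × (2390 − 3.77) × 10⁻³ = 5822 kg/d removed.
So the net sludge growth is P_X = 0.1855 × 5822 = 1080 kg VSS/d.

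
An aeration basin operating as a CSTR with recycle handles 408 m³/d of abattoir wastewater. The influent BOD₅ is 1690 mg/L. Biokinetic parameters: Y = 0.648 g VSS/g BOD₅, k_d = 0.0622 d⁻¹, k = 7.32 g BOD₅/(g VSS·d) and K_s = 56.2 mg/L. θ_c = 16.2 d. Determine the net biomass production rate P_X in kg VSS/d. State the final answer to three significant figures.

P_X ≈ 222 kg VSS/d

Effluent substrate depends only on kinetics and SRT: S = K_s(1 + k_d θ_c) / [θ_c(Yk − k_d) − 1] = 56.2 × (1 + 0.0622 × 16.2) / [16.2 × (0.648 × 7.32 − 0.0622) − 1] = 112.8 / 74.83 = 1.508 mg/L.
Correct the yield for decay: Y_obs = Y/(1 + k_d θ_c) = 0.648 / (1 + 0.0622 × 16.2) = 0.648 / 2.008 = 0.3228.
Substrate removed = Q·(S₀ − S) = 408 m³/d × (1690 − 1.51) g/m³ = 6.89×10^5 g/d = 688.9 kg/d.
Net biomass production P_X = Y_obs × Q·(S₀ − S) = 0.3228 × 688.9 = 222.4 kg VSS/d.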